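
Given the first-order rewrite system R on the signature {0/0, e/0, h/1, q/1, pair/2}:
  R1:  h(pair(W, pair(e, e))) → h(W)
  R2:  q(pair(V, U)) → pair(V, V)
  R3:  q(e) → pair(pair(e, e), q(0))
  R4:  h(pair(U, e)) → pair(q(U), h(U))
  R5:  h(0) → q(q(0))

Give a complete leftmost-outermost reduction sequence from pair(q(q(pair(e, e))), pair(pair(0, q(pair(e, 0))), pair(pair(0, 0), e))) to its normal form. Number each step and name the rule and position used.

pair(pair(e, e), pair(pair(0, pair(e, e)), pair(pair(0, 0), e)))

1. pair(q(q(pair(e, e))), pair(pair(0, q(pair(e, 0))), pair(pair(0, 0), e)))  →  pair(q(pair(e, e)), pair(pair(0, q(pair(e, 0))), pair(pair(0, 0), e)))   [R2 at 1.1]
2. pair(q(pair(e, e)), pair(pair(0, q(pair(e, 0))), pair(pair(0, 0), e)))  →  pair(pair(e, e), pair(pair(0, q(pair(e, 0))), pair(pair(0, 0), e)))   [R2 at 1]
3. pair(pair(e, e), pair(pair(0, q(pair(e, 0))), pair(pair(0, 0), e)))  →  pair(pair(e, e), pair(pair(0, pair(e, e)), pair(pair(0, 0), e)))   [R2 at 2.1.2]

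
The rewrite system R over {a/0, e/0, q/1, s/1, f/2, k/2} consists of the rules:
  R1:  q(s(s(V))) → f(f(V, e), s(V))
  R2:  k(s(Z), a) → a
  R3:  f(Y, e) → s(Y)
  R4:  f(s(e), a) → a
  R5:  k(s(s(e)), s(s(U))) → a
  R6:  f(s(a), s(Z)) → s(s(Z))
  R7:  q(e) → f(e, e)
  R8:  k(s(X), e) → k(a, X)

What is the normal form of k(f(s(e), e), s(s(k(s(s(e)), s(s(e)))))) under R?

1. k(f(s(e), e), s(s(k(s(s(e)), s(s(e))))))  →  k(s(s(e)), s(s(k(s(s(e)), s(s(e))))))   [R3 at 1]
2. k(s(s(e)), s(s(k(s(s(e)), s(s(e))))))  →  a   [R5 at ε]

a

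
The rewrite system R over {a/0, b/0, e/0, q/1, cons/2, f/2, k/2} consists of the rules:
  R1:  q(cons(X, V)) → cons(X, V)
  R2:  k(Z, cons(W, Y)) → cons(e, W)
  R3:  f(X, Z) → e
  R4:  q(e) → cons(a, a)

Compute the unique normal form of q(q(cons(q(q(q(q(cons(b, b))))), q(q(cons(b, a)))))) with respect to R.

cons(cons(b, b), cons(b, a))

1. q(q(cons(q(q(q(q(cons(b, b))))), q(q(cons(b, a))))))  →  q(cons(q(q(q(q(cons(b, b))))), q(q(cons(b, a)))))   [R1 at 1]
2. q(cons(q(q(q(q(cons(b, b))))), q(q(cons(b, a)))))  →  cons(q(q(q(q(cons(b, b))))), q(q(cons(b, a))))   [R1 at ε]
3. cons(q(q(q(q(cons(b, b))))), q(q(cons(b, a))))  →  cons(q(q(q(cons(b, b)))), q(q(cons(b, a))))   [R1 at 1.1.1.1]
4. cons(q(q(q(cons(b, b)))), q(q(cons(b, a))))  →  cons(q(q(cons(b, b))), q(q(cons(b, a))))   [R1 at 1.1.1]
5. cons(q(q(cons(b, b))), q(q(cons(b, a))))  →  cons(q(cons(b, b)), q(q(cons(b, a))))   [R1 at 1.1]
6. cons(q(cons(b, b)), q(q(cons(b, a))))  →  cons(cons(b, b), q(q(cons(b, a))))   [R1 at 1]
7. cons(cons(b, b), q(q(cons(b, a))))  →  cons(cons(b, b), q(cons(b, a)))   [R1 at 2.1]
8. cons(cons(b, b), q(cons(b, a)))  →  cons(cons(b, b), cons(b, a))   [R1 at 2]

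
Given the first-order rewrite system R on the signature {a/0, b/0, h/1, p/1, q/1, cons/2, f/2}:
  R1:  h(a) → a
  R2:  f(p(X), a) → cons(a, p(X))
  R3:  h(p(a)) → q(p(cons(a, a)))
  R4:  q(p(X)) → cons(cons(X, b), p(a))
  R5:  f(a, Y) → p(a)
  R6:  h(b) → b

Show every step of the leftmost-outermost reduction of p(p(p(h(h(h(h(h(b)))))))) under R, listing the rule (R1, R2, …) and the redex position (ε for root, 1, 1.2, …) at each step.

1. p(p(p(h(h(h(h(h(b))))))))  →  p(p(p(h(h(h(h(b)))))))   [R6 at 1.1.1.1.1.1.1]
2. p(p(p(h(h(h(h(b)))))))  →  p(p(p(h(h(h(b))))))   [R6 at 1.1.1.1.1.1]
3. p(p(p(h(h(h(b))))))  →  p(p(p(h(h(b)))))   [R6 at 1.1.1.1.1]
4. p(p(p(h(h(b)))))  →  p(p(p(h(b))))   [R6 at 1.1.1.1]
5. p(p(p(h(b))))  →  p(p(p(b)))   [R6 at 1.1.1]

p(p(p(b)))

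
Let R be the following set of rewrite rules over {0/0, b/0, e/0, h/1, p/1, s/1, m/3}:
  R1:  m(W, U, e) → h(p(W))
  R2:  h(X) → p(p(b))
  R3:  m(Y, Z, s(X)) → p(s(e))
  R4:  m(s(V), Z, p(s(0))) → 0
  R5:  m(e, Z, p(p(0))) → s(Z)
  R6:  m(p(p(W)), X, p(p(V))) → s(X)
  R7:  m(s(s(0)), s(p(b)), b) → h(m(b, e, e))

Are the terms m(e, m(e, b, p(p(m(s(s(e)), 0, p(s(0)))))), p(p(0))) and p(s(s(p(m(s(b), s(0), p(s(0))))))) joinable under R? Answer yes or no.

no — NF(t₁) = s(s(b)), NF(t₂) = p(s(s(p(0))))

Reduce t₁ = m(e, m(e, b, p(p(m(s(s(e)), 0, p(s(0)))))), p(p(0))):
1. m(e, m(e, b, p(p(m(s(s(e)), 0, p(s(0)))))), p(p(0)))  →  s(m(e, b, p(p(m(s(s(e)), 0, p(s(0)))))))   [R5 at ε]
2. s(m(e, b, p(p(m(s(s(e)), 0, p(s(0)))))))  →  s(m(e, b, p(p(0))))   [R4 at 1.3.1.1]
3. s(m(e, b, p(p(0))))  →  s(s(b))   [R5 at 1]

Reduce t₂ = p(s(s(p(m(s(b), s(0), p(s(0))))))):
1. p(s(s(p(m(s(b), s(0), p(s(0)))))))  →  p(s(s(p(0))))   [R4 at 1.1.1.1]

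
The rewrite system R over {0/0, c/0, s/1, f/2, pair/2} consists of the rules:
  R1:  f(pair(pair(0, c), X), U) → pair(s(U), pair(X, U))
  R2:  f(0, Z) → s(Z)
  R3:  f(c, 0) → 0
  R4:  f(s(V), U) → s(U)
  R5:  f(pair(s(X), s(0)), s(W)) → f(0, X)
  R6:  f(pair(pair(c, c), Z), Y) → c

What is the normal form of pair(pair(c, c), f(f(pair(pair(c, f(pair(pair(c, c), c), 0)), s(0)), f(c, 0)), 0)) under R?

pair(pair(c, c), 0)

1. pair(pair(c, c), f(f(pair(pair(c, f(pair(pair(c, c), c), 0)), s(0)), f(c, 0)), 0))  →  pair(pair(c, c), f(f(pair(pair(c, c), s(0)), f(c, 0)), 0))   [R6 at 2.1.1.1.2]
2. pair(pair(c, c), f(f(pair(pair(c, c), s(0)), f(c, 0)), 0))  →  pair(pair(c, c), f(c, 0))   [R6 at 2.1]
3. pair(pair(c, c), f(c, 0))  →  pair(pair(c, c), 0)   [R3 at 2]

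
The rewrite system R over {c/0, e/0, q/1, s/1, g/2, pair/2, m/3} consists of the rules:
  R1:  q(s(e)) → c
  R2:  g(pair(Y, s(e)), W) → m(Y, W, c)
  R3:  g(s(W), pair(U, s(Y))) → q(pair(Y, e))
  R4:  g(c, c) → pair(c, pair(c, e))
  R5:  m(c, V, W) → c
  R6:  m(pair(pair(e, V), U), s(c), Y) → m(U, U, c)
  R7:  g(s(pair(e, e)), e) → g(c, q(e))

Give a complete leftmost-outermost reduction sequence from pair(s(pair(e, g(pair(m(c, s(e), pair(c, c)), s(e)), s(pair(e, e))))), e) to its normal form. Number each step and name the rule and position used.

pair(s(pair(e, c)), e)

1. pair(s(pair(e, g(pair(m(c, s(e), pair(c, c)), s(e)), s(pair(e, e))))), e)  →  pair(s(pair(e, m(m(c, s(e), pair(c, c)), s(pair(e, e)), c))), e)   [R2 at 1.1.2]
2. pair(s(pair(e, m(m(c, s(e), pair(c, c)), s(pair(e, e)), c))), e)  →  pair(s(pair(e, m(c, s(pair(e, e)), c))), e)   [R5 at 1.1.2.1]
3. pair(s(pair(e, m(c, s(pair(e, e)), c))), e)  →  pair(s(pair(e, c)), e)   [R5 at 1.1.2]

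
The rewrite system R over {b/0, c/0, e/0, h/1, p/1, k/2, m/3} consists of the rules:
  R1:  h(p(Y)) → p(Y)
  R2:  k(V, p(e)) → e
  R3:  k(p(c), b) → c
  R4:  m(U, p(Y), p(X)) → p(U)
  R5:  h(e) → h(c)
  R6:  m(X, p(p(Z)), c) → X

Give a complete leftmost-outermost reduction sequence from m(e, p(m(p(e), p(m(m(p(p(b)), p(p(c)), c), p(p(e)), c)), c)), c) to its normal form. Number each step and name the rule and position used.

1. m(e, p(m(p(e), p(m(m(p(p(b)), p(p(c)), c), p(p(e)), c)), c)), c)  →  m(e, p(m(p(e), p(m(p(p(b)), p(p(c)), c)), c)), c)   [R6 at 2.1.2.1]
2. m(e, p(m(p(e), p(m(p(p(b)), p(p(c)), c)), c)), c)  →  m(e, p(m(p(e), p(p(p(b))), c)), c)   [R6 at 2.1.2.1]
3. m(e, p(m(p(e), p(p(p(b))), c)), c)  →  m(e, p(p(e)), c)   [R6 at 2.1]
4. m(e, p(p(e)), c)  →  e   [R6 at ε]

e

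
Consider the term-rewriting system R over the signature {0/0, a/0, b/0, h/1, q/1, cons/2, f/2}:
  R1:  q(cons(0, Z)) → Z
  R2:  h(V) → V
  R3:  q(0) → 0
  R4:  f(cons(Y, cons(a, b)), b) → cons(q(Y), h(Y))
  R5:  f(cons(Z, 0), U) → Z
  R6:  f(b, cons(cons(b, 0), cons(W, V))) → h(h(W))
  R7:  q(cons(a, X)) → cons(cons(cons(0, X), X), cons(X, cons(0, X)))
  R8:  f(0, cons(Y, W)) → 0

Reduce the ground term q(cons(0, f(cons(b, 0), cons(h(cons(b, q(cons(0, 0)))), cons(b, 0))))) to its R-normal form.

1. q(cons(0, f(cons(b, 0), cons(h(cons(b, q(cons(0, 0)))), cons(b, 0)))))  →  f(cons(b, 0), cons(h(cons(b, q(cons(0, 0)))), cons(b, 0)))   [R1 at ε]
2. f(cons(b, 0), cons(h(cons(b, q(cons(0, 0)))), cons(b, 0)))  →  b   [R5 at ε]

b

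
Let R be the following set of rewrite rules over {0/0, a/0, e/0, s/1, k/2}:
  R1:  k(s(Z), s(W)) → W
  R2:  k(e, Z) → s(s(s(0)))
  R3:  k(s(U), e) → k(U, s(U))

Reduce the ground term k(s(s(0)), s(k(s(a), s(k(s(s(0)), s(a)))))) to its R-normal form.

a

1. k(s(s(0)), s(k(s(a), s(k(s(s(0)), s(a))))))  →  k(s(a), s(k(s(s(0)), s(a))))   [R1 at ε]
2. k(s(a), s(k(s(s(0)), s(a))))  →  k(s(s(0)), s(a))   [R1 at ε]
3. k(s(s(0)), s(a))  →  a   [R1 at ε]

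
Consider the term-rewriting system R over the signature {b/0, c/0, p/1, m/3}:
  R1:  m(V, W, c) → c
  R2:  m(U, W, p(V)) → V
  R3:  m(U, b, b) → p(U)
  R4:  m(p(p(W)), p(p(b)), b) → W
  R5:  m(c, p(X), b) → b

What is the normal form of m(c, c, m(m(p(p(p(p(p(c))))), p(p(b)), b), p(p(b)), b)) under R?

c

1. m(c, c, m(m(p(p(p(p(p(c))))), p(p(b)), b), p(p(b)), b))  →  m(c, c, m(p(p(p(c))), p(p(b)), b))   [R4 at 3.1]
2. m(c, c, m(p(p(p(c))), p(p(b)), b))  →  m(c, c, p(c))   [R4 at 3]
3. m(c, c, p(c))  →  c   [R2 at ε]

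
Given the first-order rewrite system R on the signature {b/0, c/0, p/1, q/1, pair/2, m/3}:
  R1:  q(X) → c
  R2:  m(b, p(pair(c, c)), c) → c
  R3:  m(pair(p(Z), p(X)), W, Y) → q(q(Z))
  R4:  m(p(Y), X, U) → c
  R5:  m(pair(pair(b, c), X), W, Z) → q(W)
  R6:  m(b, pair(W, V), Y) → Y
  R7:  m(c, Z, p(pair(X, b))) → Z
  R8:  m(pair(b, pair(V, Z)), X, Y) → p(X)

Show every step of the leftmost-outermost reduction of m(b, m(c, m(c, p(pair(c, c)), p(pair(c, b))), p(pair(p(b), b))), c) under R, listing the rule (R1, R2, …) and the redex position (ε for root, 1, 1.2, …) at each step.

c

1. m(b, m(c, m(c, p(pair(c, c)), p(pair(c, b))), p(pair(p(b), b))), c)  →  m(b, m(c, p(pair(c, c)), p(pair(c, b))), c)   [R7 at 2]
2. m(b, m(c, p(pair(c, c)), p(pair(c, b))), c)  →  m(b, p(pair(c, c)), c)   [R7 at 2]
3. m(b, p(pair(c, c)), c)  →  c   [R2 at ε]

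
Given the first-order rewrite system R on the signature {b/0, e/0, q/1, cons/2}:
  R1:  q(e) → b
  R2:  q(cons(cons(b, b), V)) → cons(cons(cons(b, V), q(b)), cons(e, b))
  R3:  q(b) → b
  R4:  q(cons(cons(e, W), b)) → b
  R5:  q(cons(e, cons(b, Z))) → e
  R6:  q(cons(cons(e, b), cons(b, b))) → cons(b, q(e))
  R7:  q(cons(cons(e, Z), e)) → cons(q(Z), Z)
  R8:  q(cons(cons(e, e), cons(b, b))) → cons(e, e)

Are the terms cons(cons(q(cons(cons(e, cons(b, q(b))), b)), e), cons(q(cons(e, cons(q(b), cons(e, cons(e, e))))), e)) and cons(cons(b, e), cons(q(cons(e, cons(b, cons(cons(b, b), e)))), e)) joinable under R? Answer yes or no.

yes — NF(t₁) = cons(cons(b, e), cons(e, e)), NF(t₂) = cons(cons(b, e), cons(e, e))

Reduce t₁ = cons(cons(q(cons(cons(e, cons(b, q(b))), b)), e), cons(q(cons(e, cons(q(b), cons(e, cons(e, e))))), e)):
1. cons(cons(q(cons(cons(e, cons(b, q(b))), b)), e), cons(q(cons(e, cons(q(b), cons(e, cons(e, e))))), e))  →  cons(cons(b, e), cons(q(cons(e, cons(q(b), cons(e, cons(e, e))))), e))   [R4 at 1.1]
2. cons(cons(b, e), cons(q(cons(e, cons(q(b), cons(e, cons(e, e))))), e))  →  cons(cons(b, e), cons(q(cons(e, cons(b, cons(e, cons(e, e))))), e))   [R3 at 2.1.1.2.1]
3. cons(cons(b, e), cons(q(cons(e, cons(b, cons(e, cons(e, e))))), e))  →  cons(cons(b, e), cons(e, e))   [R5 at 2.1]

Reduce t₂ = cons(cons(b, e), cons(q(cons(e, cons(b, cons(cons(b, b), e)))), e)):
1. cons(cons(b, e), cons(q(cons(e, cons(b, cons(cons(b, b), e)))), e))  →  cons(cons(b, e), cons(e, e))   [R5 at 2.1]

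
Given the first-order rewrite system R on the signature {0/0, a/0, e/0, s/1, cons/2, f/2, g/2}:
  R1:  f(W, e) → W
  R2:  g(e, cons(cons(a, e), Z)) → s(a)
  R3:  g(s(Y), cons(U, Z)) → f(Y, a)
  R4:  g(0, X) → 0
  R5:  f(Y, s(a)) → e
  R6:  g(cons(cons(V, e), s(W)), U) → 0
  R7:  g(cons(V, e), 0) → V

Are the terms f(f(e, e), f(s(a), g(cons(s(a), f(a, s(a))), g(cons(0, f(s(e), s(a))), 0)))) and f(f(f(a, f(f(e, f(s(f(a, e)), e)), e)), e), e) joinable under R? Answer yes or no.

no — NF(t₁) = e, NF(t₂) = a

Reduce t₁ = f(f(e, e), f(s(a), g(cons(s(a), f(a, s(a))), g(cons(0, f(s(e), s(a))), 0)))):
1. f(f(e, e), f(s(a), g(cons(s(a), f(a, s(a))), g(cons(0, f(s(e), s(a))), 0))))  →  f(e, f(s(a), g(cons(s(a), f(a, s(a))), g(cons(0, f(s(e), s(a))), 0))))   [R1 at 1]
2. f(e, f(s(a), g(cons(s(a), f(a, s(a))), g(cons(0, f(s(e), s(a))), 0))))  →  f(e, f(s(a), g(cons(s(a), e), g(cons(0, f(s(e), s(a))), 0))))   [R5 at 2.2.1.2]
3. f(e, f(s(a), g(cons(s(a), e), g(cons(0, f(s(e), s(a))), 0))))  →  f(e, f(s(a), g(cons(s(a), e), g(cons(0, e), 0))))   [R5 at 2.2.2.1.2]
4. f(e, f(s(a), g(cons(s(a), e), g(cons(0, e), 0))))  →  f(e, f(s(a), g(cons(s(a), e), 0)))   [R7 at 2.2.2]
5. f(e, f(s(a), g(cons(s(a), e), 0)))  →  f(e, f(s(a), s(a)))   [R7 at 2.2]
6. f(e, f(s(a), s(a)))  →  f(e, e)   [R5 at 2]
7. f(e, e)  →  e   [R1 at ε]

Reduce t₂ = f(f(f(a, f(f(e, f(s(f(a, e)), e)), e)), e), e):
1. f(f(f(a, f(f(e, f(s(f(a, e)), e)), e)), e), e)  →  f(f(a, f(f(e, f(s(f(a, e)), e)), e)), e)   [R1 at ε]
2. f(f(a, f(f(e, f(s(f(a, e)), e)), e)), e)  →  f(a, f(f(e, f(s(f(a, e)), e)), e))   [R1 at ε]
3. f(a, f(f(e, f(s(f(a, e)), e)), e))  →  f(a, f(e, f(s(f(a, e)), e)))   [R1 at 2]
4. f(a, f(e, f(s(f(a, e)), e)))  →  f(a, f(e, s(f(a, e))))   [R1 at 2.2]
5. f(a, f(e, s(f(a, e))))  →  f(a, f(e, s(a)))   [R1 at 2.2.1]
6. f(a, f(e, s(a)))  →  f(a, e)   [R5 at 2]
7. f(a, e)  →  a   [R1 at ε]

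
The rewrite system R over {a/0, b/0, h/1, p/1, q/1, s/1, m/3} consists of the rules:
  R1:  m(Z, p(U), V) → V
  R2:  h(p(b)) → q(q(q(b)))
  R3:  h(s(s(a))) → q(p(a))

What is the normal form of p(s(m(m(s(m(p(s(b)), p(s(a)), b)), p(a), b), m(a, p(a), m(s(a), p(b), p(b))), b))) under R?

1. p(s(m(m(s(m(p(s(b)), p(s(a)), b)), p(a), b), m(a, p(a), m(s(a), p(b), p(b))), b)))  →  p(s(m(b, m(a, p(a), m(s(a), p(b), p(b))), b)))   [R1 at 1.1.1]
2. p(s(m(b, m(a, p(a), m(s(a), p(b), p(b))), b)))  →  p(s(m(b, m(s(a), p(b), p(b)), b)))   [R1 at 1.1.2]
3. p(s(m(b, m(s(a), p(b), p(b)), b)))  →  p(s(m(b, p(b), b)))   [R1 at 1.1.2]
4. p(s(m(b, p(b), b)))  →  p(s(b))   [R1 at 1.1]

p(s(b))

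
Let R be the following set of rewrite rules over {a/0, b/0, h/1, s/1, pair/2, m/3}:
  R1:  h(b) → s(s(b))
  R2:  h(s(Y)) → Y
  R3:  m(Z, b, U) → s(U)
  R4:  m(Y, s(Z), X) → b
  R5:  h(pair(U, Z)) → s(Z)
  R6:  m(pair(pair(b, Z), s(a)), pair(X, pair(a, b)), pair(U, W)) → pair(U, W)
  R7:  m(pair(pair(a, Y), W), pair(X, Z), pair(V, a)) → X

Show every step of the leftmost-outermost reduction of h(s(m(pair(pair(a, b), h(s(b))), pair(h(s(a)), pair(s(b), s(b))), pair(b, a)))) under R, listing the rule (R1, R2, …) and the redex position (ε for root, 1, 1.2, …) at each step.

1. h(s(m(pair(pair(a, b), h(s(b))), pair(h(s(a)), pair(s(b), s(b))), pair(b, a))))  →  m(pair(pair(a, b), h(s(b))), pair(h(s(a)), pair(s(b), s(b))), pair(b, a))   [R2 at ε]
2. m(pair(pair(a, b), h(s(b))), pair(h(s(a)), pair(s(b), s(b))), pair(b, a))  →  h(s(a))   [R7 at ε]
3. h(s(a))  →  a   [R2 at ε]

a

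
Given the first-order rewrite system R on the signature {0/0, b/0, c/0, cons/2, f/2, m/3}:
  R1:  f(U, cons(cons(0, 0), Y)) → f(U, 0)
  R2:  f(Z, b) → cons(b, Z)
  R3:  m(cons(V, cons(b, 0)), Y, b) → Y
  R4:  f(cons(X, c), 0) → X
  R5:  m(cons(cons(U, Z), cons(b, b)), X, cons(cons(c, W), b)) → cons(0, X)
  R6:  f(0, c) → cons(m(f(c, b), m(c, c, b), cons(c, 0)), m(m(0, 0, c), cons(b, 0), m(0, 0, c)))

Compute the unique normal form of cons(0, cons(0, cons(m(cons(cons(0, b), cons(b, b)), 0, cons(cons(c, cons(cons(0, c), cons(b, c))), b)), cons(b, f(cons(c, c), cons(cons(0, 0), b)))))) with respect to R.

1. cons(0, cons(0, cons(m(cons(cons(0, b), cons(b, b)), 0, cons(cons(c, cons(cons(0, c), cons(b, c))), b)), cons(b, f(cons(c, c), cons(cons(0, 0), b))))))  →  cons(0, cons(0, cons(cons(0, 0), cons(b, f(cons(c, c), cons(cons(0, 0), b))))))   [R5 at 2.2.1]
2. cons(0, cons(0, cons(cons(0, 0), cons(b, f(cons(c, c), cons(cons(0, 0), b))))))  →  cons(0, cons(0, cons(cons(0, 0), cons(b, f(cons(c, c), 0)))))   [R1 at 2.2.2.2]
3. cons(0, cons(0, cons(cons(0, 0), cons(b, f(cons(c, c), 0)))))  →  cons(0, cons(0, cons(cons(0, 0), cons(b, c))))   [R4 at 2.2.2.2]

cons(0, cons(0, cons(cons(0, 0), cons(b, c))))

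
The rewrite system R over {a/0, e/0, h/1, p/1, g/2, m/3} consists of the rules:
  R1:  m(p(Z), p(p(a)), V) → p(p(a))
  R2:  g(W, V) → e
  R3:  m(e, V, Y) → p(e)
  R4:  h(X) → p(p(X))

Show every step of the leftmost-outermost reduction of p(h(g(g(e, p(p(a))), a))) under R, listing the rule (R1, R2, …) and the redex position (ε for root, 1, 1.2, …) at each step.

1. p(h(g(g(e, p(p(a))), a)))  →  p(p(p(g(g(e, p(p(a))), a))))   [R4 at 1]
2. p(p(p(g(g(e, p(p(a))), a))))  →  p(p(p(e)))   [R2 at 1.1.1]

p(p(p(e)))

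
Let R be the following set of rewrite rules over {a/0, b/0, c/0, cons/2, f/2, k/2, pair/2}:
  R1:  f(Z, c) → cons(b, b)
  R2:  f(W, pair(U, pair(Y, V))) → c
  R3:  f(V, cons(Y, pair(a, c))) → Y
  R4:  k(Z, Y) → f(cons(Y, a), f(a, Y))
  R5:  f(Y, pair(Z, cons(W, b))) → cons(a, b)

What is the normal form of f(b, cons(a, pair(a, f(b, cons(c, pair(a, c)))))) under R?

a

1. f(b, cons(a, pair(a, f(b, cons(c, pair(a, c))))))  →  f(b, cons(a, pair(a, c)))   [R3 at 2.2.2]
2. f(b, cons(a, pair(a, c)))  →  a   [R3 at ε]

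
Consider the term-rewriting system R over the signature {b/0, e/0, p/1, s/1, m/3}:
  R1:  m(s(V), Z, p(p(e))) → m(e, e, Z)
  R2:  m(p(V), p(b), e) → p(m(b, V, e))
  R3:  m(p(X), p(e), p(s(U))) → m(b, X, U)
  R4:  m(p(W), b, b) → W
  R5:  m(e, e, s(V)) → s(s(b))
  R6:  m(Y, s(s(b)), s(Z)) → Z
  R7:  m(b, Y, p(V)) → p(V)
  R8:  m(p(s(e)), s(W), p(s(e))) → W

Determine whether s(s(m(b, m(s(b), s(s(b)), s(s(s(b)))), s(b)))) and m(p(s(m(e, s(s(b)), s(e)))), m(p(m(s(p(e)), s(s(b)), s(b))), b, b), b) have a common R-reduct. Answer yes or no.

no — NF(t₁) = s(s(b)), NF(t₂) = s(e)

Reduce t₁ = s(s(m(b, m(s(b), s(s(b)), s(s(s(b)))), s(b)))):
1. s(s(m(b, m(s(b), s(s(b)), s(s(s(b)))), s(b))))  →  s(s(m(b, s(s(b)), s(b))))   [R6 at 1.1.2]
2. s(s(m(b, s(s(b)), s(b))))  →  s(s(b))   [R6 at 1.1]

Reduce t₂ = m(p(s(m(e, s(s(b)), s(e)))), m(p(m(s(p(e)), s(s(b)), s(b))), b, b), b):
1. m(p(s(m(e, s(s(b)), s(e)))), m(p(m(s(p(e)), s(s(b)), s(b))), b, b), b)  →  m(p(s(e)), m(p(m(s(p(e)), s(s(b)), s(b))), b, b), b)   [R6 at 1.1.1]
2. m(p(s(e)), m(p(m(s(p(e)), s(s(b)), s(b))), b, b), b)  →  m(p(s(e)), m(s(p(e)), s(s(b)), s(b)), b)   [R4 at 2]
3. m(p(s(e)), m(s(p(e)), s(s(b)), s(b)), b)  →  m(p(s(e)), b, b)   [R6 at 2]
4. m(p(s(e)), b, b)  →  s(e)   [R4 at ε]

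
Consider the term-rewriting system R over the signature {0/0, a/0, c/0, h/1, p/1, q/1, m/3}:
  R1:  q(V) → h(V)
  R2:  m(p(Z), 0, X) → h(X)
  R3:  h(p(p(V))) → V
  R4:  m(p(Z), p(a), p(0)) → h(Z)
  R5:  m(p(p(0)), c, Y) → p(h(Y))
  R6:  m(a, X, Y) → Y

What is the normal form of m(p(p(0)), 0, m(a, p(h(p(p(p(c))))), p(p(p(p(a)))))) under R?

1. m(p(p(0)), 0, m(a, p(h(p(p(p(c))))), p(p(p(p(a))))))  →  h(m(a, p(h(p(p(p(c))))), p(p(p(p(a))))))   [R2 at ε]
2. h(m(a, p(h(p(p(p(c))))), p(p(p(p(a))))))  →  h(p(p(p(p(a)))))   [R6 at 1]
3. h(p(p(p(p(a)))))  →  p(p(a))   [R3 at ε]

p(p(a))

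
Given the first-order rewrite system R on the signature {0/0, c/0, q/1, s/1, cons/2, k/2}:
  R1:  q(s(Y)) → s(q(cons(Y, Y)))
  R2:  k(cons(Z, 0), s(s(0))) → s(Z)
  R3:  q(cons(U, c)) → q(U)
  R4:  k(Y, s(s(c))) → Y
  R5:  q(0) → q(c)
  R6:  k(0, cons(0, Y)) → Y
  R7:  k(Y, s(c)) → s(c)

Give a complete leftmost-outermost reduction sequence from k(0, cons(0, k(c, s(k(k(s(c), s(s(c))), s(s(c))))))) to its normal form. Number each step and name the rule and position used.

c

1. k(0, cons(0, k(c, s(k(k(s(c), s(s(c))), s(s(c)))))))  →  k(c, s(k(k(s(c), s(s(c))), s(s(c)))))   [R6 at ε]
2. k(c, s(k(k(s(c), s(s(c))), s(s(c)))))  →  k(c, s(k(s(c), s(s(c)))))   [R4 at 2.1]
3. k(c, s(k(s(c), s(s(c)))))  →  k(c, s(s(c)))   [R4 at 2.1]
4. k(c, s(s(c)))  →  c   [R4 at ε]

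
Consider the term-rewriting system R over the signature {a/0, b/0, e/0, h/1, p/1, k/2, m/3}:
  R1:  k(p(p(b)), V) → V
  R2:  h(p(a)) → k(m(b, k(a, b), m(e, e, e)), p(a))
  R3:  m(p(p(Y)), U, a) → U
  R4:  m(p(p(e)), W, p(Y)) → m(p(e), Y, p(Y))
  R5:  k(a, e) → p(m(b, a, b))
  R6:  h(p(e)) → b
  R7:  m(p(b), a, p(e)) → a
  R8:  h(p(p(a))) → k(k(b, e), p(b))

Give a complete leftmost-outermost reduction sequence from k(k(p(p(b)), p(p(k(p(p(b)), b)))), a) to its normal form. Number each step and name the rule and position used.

1. k(k(p(p(b)), p(p(k(p(p(b)), b)))), a)  →  k(p(p(k(p(p(b)), b))), a)   [R1 at 1]
2. k(p(p(k(p(p(b)), b))), a)  →  k(p(p(b)), a)   [R1 at 1.1.1]
3. k(p(p(b)), a)  →  a   [R1 at ε]

a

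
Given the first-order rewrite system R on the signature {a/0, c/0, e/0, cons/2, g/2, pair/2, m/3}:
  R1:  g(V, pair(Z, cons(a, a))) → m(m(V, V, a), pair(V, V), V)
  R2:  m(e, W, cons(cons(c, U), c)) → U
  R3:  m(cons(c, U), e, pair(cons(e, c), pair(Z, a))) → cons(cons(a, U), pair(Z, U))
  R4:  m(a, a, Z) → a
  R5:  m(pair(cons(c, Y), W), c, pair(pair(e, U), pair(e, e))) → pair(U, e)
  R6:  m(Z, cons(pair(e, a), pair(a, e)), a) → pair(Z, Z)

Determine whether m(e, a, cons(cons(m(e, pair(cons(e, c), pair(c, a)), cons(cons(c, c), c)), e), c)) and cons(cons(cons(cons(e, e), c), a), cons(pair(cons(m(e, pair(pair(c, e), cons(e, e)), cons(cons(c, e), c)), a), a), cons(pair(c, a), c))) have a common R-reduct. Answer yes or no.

no — NF(t₁) = e, NF(t₂) = cons(cons(cons(cons(e, e), c), a), cons(pair(cons(e, a), a), cons(pair(c, a), c)))

Reduce t₁ = m(e, a, cons(cons(m(e, pair(cons(e, c), pair(c, a)), cons(cons(c, c), c)), e), c)):
1. m(e, a, cons(cons(m(e, pair(cons(e, c), pair(c, a)), cons(cons(c, c), c)), e), c))  →  m(e, a, cons(cons(c, e), c))   [R2 at 3.1.1]
2. m(e, a, cons(cons(c, e), c))  →  e   [R2 at ε]

Reduce t₂ = cons(cons(cons(cons(e, e), c), a), cons(pair(cons(m(e, pair(pair(c, e), cons(e, e)), cons(cons(c, e), c)), a), a), cons(pair(c, a), c))):
1. cons(cons(cons(cons(e, e), c), a), cons(pair(cons(m(e, pair(pair(c, e), cons(e, e)), cons(cons(c, e), c)), a), a), cons(pair(c, a), c)))  →  cons(cons(cons(cons(e, e), c), a), cons(pair(cons(e, a), a), cons(pair(c, a), c)))   [R2 at 2.1.1.1]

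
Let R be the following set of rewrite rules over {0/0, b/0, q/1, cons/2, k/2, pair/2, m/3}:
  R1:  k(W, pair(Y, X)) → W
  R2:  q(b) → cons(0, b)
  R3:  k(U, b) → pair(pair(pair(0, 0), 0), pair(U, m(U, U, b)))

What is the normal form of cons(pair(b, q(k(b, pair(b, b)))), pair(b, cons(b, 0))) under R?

cons(pair(b, cons(0, b)), pair(b, cons(b, 0)))

1. cons(pair(b, q(k(b, pair(b, b)))), pair(b, cons(b, 0)))  →  cons(pair(b, q(b)), pair(b, cons(b, 0)))   [R1 at 1.2.1]
2. cons(pair(b, q(b)), pair(b, cons(b, 0)))  →  cons(pair(b, cons(0, b)), pair(b, cons(b, 0)))   [R2 at 1.2]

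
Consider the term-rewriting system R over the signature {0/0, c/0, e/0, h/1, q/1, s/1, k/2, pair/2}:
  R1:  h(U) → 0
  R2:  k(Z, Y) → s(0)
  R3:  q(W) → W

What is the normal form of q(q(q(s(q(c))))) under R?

1. q(q(q(s(q(c)))))  →  q(q(s(q(c))))   [R3 at ε]
2. q(q(s(q(c))))  →  q(s(q(c)))   [R3 at ε]
3. q(s(q(c)))  →  s(q(c))   [R3 at ε]
4. s(q(c))  →  s(c)   [R3 at 1]

s(c)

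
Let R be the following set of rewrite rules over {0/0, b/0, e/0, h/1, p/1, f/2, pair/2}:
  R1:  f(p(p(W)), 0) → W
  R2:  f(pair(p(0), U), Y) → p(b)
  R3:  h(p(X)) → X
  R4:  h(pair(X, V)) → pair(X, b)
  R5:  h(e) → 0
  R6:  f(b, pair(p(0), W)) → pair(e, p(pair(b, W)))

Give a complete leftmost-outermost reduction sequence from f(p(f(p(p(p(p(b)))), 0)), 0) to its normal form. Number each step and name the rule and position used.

p(b)

1. f(p(f(p(p(p(p(b)))), 0)), 0)  →  f(p(p(p(b))), 0)   [R1 at 1.1]
2. f(p(p(p(b))), 0)  →  p(b)   [R1 at ε]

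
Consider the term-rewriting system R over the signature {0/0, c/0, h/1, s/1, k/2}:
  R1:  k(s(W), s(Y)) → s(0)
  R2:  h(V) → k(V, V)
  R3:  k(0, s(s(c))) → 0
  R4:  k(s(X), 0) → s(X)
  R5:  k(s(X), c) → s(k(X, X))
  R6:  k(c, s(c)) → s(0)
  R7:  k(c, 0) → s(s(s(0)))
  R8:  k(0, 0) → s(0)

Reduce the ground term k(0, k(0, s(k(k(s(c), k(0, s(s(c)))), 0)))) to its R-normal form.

1. k(0, k(0, s(k(k(s(c), k(0, s(s(c)))), 0))))  →  k(0, k(0, s(k(k(s(c), 0), 0))))   [R3 at 2.2.1.1.2]
2. k(0, k(0, s(k(k(s(c), 0), 0))))  →  k(0, k(0, s(k(s(c), 0))))   [R4 at 2.2.1.1]
3. k(0, k(0, s(k(s(c), 0))))  →  k(0, k(0, s(s(c))))   [R4 at 2.2.1]
4. k(0, k(0, s(s(c))))  →  k(0, 0)   [R3 at 2]
5. k(0, 0)  →  s(0)   [R8 at ε]

s(0)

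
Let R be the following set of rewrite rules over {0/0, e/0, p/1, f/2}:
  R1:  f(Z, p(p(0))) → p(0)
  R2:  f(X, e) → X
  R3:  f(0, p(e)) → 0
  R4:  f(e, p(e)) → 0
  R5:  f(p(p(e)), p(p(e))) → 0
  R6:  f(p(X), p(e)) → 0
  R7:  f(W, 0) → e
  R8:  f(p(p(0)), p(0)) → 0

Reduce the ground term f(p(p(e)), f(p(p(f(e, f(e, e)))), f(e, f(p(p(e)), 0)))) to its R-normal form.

1. f(p(p(e)), f(p(p(f(e, f(e, e)))), f(e, f(p(p(e)), 0))))  →  f(p(p(e)), f(p(p(f(e, e))), f(e, f(p(p(e)), 0))))   [R2 at 2.1.1.1.2]
2. f(p(p(e)), f(p(p(f(e, e))), f(e, f(p(p(e)), 0))))  →  f(p(p(e)), f(p(p(e)), f(e, f(p(p(e)), 0))))   [R2 at 2.1.1.1]
3. f(p(p(e)), f(p(p(e)), f(e, f(p(p(e)), 0))))  →  f(p(p(e)), f(p(p(e)), f(e, e)))   [R7 at 2.2.2]
4. f(p(p(e)), f(p(p(e)), f(e, e)))  →  f(p(p(e)), f(p(p(e)), e))   [R2 at 2.2]
5. f(p(p(e)), f(p(p(e)), e))  →  f(p(p(e)), p(p(e)))   [R2 at 2]
6. f(p(p(e)), p(p(e)))  →  0   [R5 at ε]

0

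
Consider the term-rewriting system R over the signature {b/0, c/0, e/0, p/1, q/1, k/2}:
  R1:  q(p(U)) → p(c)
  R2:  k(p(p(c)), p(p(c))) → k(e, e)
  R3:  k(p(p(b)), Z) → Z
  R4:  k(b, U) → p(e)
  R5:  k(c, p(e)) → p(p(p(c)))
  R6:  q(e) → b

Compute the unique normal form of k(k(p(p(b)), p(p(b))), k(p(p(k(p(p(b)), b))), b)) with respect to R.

b

1. k(k(p(p(b)), p(p(b))), k(p(p(k(p(p(b)), b))), b))  →  k(p(p(b)), k(p(p(k(p(p(b)), b))), b))   [R3 at 1]
2. k(p(p(b)), k(p(p(k(p(p(b)), b))), b))  →  k(p(p(k(p(p(b)), b))), b)   [R3 at ε]
3. k(p(p(k(p(p(b)), b))), b)  →  k(p(p(b)), b)   [R3 at 1.1.1]
4. k(p(p(b)), b)  →  b   [R3 at ε]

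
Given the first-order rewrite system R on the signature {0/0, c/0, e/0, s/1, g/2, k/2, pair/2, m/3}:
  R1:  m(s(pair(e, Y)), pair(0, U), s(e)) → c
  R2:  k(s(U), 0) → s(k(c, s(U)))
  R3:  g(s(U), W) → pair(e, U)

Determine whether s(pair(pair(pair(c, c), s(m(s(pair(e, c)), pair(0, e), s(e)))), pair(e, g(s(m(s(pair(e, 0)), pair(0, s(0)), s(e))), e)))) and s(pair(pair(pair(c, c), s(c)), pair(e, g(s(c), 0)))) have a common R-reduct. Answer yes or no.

yes — NF(t₁) = s(pair(pair(pair(c, c), s(c)), pair(e, pair(e, c)))), NF(t₂) = s(pair(pair(pair(c, c), s(c)), pair(e, pair(e, c))))

Reduce t₁ = s(pair(pair(pair(c, c), s(m(s(pair(e, c)), pair(0, e), s(e)))), pair(e, g(s(m(s(pair(e, 0)), pair(0, s(0)), s(e))), e)))):
1. s(pair(pair(pair(c, c), s(m(s(pair(e, c)), pair(0, e), s(e)))), pair(e, g(s(m(s(pair(e, 0)), pair(0, s(0)), s(e))), e))))  →  s(pair(pair(pair(c, c), s(c)), pair(e, g(s(m(s(pair(e, 0)), pair(0, s(0)), s(e))), e))))   [R1 at 1.1.2.1]
2. s(pair(pair(pair(c, c), s(c)), pair(e, g(s(m(s(pair(e, 0)), pair(0, s(0)), s(e))), e))))  →  s(pair(pair(pair(c, c), s(c)), pair(e, pair(e, m(s(pair(e, 0)), pair(0, s(0)), s(e))))))   [R3 at 1.2.2]
3. s(pair(pair(pair(c, c), s(c)), pair(e, pair(e, m(s(pair(e, 0)), pair(0, s(0)), s(e))))))  →  s(pair(pair(pair(c, c), s(c)), pair(e, pair(e, c))))   [R1 at 1.2.2.2]

Reduce t₂ = s(pair(pair(pair(c, c), s(c)), pair(e, g(s(c), 0)))):
1. s(pair(pair(pair(c, c), s(c)), pair(e, g(s(c), 0))))  →  s(pair(pair(pair(c, c), s(c)), pair(e, pair(e, c))))   [R3 at 1.2.2]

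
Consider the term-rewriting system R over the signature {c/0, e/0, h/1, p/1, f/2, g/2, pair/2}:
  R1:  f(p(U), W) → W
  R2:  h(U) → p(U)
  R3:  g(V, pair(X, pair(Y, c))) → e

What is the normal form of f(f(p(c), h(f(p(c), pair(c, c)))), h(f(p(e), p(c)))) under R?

1. f(f(p(c), h(f(p(c), pair(c, c)))), h(f(p(e), p(c))))  →  f(h(f(p(c), pair(c, c))), h(f(p(e), p(c))))   [R1 at 1]
2. f(h(f(p(c), pair(c, c))), h(f(p(e), p(c))))  →  f(p(f(p(c), pair(c, c))), h(f(p(e), p(c))))   [R2 at 1]
3. f(p(f(p(c), pair(c, c))), h(f(p(e), p(c))))  →  h(f(p(e), p(c)))   [R1 at ε]
4. h(f(p(e), p(c)))  →  p(f(p(e), p(c)))   [R2 at ε]
5. p(f(p(e), p(c)))  →  p(p(c))   [R1 at 1]

p(p(c))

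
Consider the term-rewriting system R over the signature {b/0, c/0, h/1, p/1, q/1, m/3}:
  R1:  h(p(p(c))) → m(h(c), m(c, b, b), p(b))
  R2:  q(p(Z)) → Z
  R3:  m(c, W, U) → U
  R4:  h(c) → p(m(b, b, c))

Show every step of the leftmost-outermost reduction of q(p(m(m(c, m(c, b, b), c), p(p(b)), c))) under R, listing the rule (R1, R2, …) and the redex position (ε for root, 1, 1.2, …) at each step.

c

1. q(p(m(m(c, m(c, b, b), c), p(p(b)), c)))  →  m(m(c, m(c, b, b), c), p(p(b)), c)   [R2 at ε]
2. m(m(c, m(c, b, b), c), p(p(b)), c)  →  m(c, p(p(b)), c)   [R3 at 1]
3. m(c, p(p(b)), c)  →  c   [R3 at ε]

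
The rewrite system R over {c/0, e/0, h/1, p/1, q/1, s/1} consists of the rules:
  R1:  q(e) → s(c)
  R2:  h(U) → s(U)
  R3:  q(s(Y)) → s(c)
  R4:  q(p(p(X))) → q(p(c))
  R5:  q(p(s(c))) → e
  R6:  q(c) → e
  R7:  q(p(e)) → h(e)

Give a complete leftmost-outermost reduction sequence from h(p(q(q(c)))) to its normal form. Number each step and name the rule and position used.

1. h(p(q(q(c))))  →  s(p(q(q(c))))   [R2 at ε]
2. s(p(q(q(c))))  →  s(p(q(e)))   [R6 at 1.1.1]
3. s(p(q(e)))  →  s(p(s(c)))   [R1 at 1.1]

s(p(s(c)))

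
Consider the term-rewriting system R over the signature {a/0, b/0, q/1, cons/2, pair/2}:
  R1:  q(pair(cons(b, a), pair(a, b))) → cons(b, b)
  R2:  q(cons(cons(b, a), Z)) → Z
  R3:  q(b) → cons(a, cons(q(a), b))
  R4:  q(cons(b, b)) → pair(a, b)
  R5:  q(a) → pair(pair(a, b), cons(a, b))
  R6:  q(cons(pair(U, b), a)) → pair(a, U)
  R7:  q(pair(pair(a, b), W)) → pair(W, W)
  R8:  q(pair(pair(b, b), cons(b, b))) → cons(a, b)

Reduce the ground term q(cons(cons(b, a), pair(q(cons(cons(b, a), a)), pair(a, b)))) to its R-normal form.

1. q(cons(cons(b, a), pair(q(cons(cons(b, a), a)), pair(a, b))))  →  pair(q(cons(cons(b, a), a)), pair(a, b))   [R2 at ε]
2. pair(q(cons(cons(b, a), a)), pair(a, b))  →  pair(a, pair(a, b))   [R2 at 1]

pair(a, pair(a, b))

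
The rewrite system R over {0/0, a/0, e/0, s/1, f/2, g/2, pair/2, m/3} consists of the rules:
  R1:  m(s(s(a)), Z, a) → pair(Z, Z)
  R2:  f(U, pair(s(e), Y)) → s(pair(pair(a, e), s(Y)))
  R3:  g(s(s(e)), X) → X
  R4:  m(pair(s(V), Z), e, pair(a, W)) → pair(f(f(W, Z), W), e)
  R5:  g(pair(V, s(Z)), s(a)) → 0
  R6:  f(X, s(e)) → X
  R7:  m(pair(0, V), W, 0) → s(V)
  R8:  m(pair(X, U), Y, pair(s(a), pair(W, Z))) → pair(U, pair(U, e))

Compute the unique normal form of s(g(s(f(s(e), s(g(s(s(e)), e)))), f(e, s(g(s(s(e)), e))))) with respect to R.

s(e)

1. s(g(s(f(s(e), s(g(s(s(e)), e)))), f(e, s(g(s(s(e)), e)))))  →  s(g(s(f(s(e), s(e))), f(e, s(g(s(s(e)), e)))))   [R3 at 1.1.1.2.1]
2. s(g(s(f(s(e), s(e))), f(e, s(g(s(s(e)), e)))))  →  s(g(s(s(e)), f(e, s(g(s(s(e)), e)))))   [R6 at 1.1.1]
3. s(g(s(s(e)), f(e, s(g(s(s(e)), e)))))  →  s(f(e, s(g(s(s(e)), e))))   [R3 at 1]
4. s(f(e, s(g(s(s(e)), e))))  →  s(f(e, s(e)))   [R3 at 1.2.1]
5. s(f(e, s(e)))  →  s(e)   [R6 at 1]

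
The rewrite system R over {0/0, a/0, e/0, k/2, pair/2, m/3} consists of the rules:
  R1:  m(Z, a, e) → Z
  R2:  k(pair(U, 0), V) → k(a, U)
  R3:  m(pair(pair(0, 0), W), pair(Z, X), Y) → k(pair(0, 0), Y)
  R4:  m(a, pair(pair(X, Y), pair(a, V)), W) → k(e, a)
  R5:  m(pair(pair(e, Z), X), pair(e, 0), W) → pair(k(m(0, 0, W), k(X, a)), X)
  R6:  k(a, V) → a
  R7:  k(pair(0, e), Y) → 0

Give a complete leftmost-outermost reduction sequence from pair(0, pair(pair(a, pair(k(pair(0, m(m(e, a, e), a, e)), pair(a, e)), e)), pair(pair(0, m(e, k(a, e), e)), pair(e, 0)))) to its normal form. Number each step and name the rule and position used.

1. pair(0, pair(pair(a, pair(k(pair(0, m(m(e, a, e), a, e)), pair(a, e)), e)), pair(pair(0, m(e, k(a, e), e)), pair(e, 0))))  →  pair(0, pair(pair(a, pair(k(pair(0, m(e, a, e)), pair(a, e)), e)), pair(pair(0, m(e, k(a, e), e)), pair(e, 0))))   [R1 at 2.1.2.1.1.2]
2. pair(0, pair(pair(a, pair(k(pair(0, m(e, a, e)), pair(a, e)), e)), pair(pair(0, m(e, k(a, e), e)), pair(e, 0))))  →  pair(0, pair(pair(a, pair(k(pair(0, e), pair(a, e)), e)), pair(pair(0, m(e, k(a, e), e)), pair(e, 0))))   [R1 at 2.1.2.1.1.2]
3. pair(0, pair(pair(a, pair(k(pair(0, e), pair(a, e)), e)), pair(pair(0, m(e, k(a, e), e)), pair(e, 0))))  →  pair(0, pair(pair(a, pair(0, e)), pair(pair(0, m(e, k(a, e), e)), pair(e, 0))))   [R7 at 2.1.2.1]
4. pair(0, pair(pair(a, pair(0, e)), pair(pair(0, m(e, k(a, e), e)), pair(e, 0))))  →  pair(0, pair(pair(a, pair(0, e)), pair(pair(0, m(e, a, e)), pair(e, 0))))   [R6 at 2.2.1.2.2]
5. pair(0, pair(pair(a, pair(0, e)), pair(pair(0, m(e, a, e)), pair(e, 0))))  →  pair(0, pair(pair(a, pair(0, e)), pair(pair(0, e), pair(e, 0))))   [R1 at 2.2.1.2]

pair(0, pair(pair(a, pair(0, e)), pair(pair(0, e), pair(e, 0))))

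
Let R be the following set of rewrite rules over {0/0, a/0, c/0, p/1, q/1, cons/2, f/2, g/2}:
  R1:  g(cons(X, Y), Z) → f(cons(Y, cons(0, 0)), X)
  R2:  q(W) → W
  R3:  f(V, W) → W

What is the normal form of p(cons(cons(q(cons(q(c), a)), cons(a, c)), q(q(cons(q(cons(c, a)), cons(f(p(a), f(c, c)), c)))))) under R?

p(cons(cons(cons(c, a), cons(a, c)), cons(cons(c, a), cons(c, c))))

1. p(cons(cons(q(cons(q(c), a)), cons(a, c)), q(q(cons(q(cons(c, a)), cons(f(p(a), f(c, c)), c))))))  →  p(cons(cons(cons(q(c), a), cons(a, c)), q(q(cons(q(cons(c, a)), cons(f(p(a), f(c, c)), c))))))   [R2 at 1.1.1]
2. p(cons(cons(cons(q(c), a), cons(a, c)), q(q(cons(q(cons(c, a)), cons(f(p(a), f(c, c)), c))))))  →  p(cons(cons(cons(c, a), cons(a, c)), q(q(cons(q(cons(c, a)), cons(f(p(a), f(c, c)), c))))))   [R2 at 1.1.1.1]
3. p(cons(cons(cons(c, a), cons(a, c)), q(q(cons(q(cons(c, a)), cons(f(p(a), f(c, c)), c))))))  →  p(cons(cons(cons(c, a), cons(a, c)), q(cons(q(cons(c, a)), cons(f(p(a), f(c, c)), c)))))   [R2 at 1.2]
4. p(cons(cons(cons(c, a), cons(a, c)), q(cons(q(cons(c, a)), cons(f(p(a), f(c, c)), c)))))  →  p(cons(cons(cons(c, a), cons(a, c)), cons(q(cons(c, a)), cons(f(p(a), f(c, c)), c))))   [R2 at 1.2]
5. p(cons(cons(cons(c, a), cons(a, c)), cons(q(cons(c, a)), cons(f(p(a), f(c, c)), c))))  →  p(cons(cons(cons(c, a), cons(a, c)), cons(cons(c, a), cons(f(p(a), f(c, c)), c))))   [R2 at 1.2.1]
6. p(cons(cons(cons(c, a), cons(a, c)), cons(cons(c, a), cons(f(p(a), f(c, c)), c))))  →  p(cons(cons(cons(c, a), cons(a, c)), cons(cons(c, a), cons(f(c, c), c))))   [R3 at 1.2.2.1]
7. p(cons(cons(cons(c, a), cons(a, c)), cons(cons(c, a), cons(f(c, c), c))))  →  p(cons(cons(cons(c, a), cons(a, c)), cons(cons(c, a), cons(c, c))))   [R3 at 1.2.2.1]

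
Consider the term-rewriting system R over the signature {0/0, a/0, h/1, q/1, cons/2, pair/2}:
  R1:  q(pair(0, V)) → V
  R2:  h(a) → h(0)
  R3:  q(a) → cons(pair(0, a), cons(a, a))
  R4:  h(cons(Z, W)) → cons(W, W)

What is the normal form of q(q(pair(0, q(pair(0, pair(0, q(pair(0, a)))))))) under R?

1. q(q(pair(0, q(pair(0, pair(0, q(pair(0, a))))))))  →  q(q(pair(0, pair(0, q(pair(0, a))))))   [R1 at 1]
2. q(q(pair(0, pair(0, q(pair(0, a))))))  →  q(pair(0, q(pair(0, a))))   [R1 at 1]
3. q(pair(0, q(pair(0, a))))  →  q(pair(0, a))   [R1 at ε]
4. q(pair(0, a))  →  a   [R1 at ε]

a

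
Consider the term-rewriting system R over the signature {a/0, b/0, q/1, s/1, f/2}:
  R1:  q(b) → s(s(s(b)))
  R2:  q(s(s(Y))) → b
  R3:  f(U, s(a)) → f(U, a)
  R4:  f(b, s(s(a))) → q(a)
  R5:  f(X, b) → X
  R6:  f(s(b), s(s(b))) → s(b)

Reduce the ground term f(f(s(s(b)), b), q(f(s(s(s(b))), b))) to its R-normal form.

1. f(f(s(s(b)), b), q(f(s(s(s(b))), b)))  →  f(s(s(b)), q(f(s(s(s(b))), b)))   [R5 at 1]
2. f(s(s(b)), q(f(s(s(s(b))), b)))  →  f(s(s(b)), q(s(s(s(b)))))   [R5 at 2.1]
3. f(s(s(b)), q(s(s(s(b)))))  →  f(s(s(b)), b)   [R2 at 2]
4. f(s(s(b)), b)  →  s(s(b))   [R5 at ε]

s(s(b))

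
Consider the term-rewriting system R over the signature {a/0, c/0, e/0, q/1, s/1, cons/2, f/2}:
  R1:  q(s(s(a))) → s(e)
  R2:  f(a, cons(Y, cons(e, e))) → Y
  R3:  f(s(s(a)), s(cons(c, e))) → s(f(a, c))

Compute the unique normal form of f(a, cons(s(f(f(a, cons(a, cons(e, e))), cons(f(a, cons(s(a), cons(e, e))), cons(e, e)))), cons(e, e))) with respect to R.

1. f(a, cons(s(f(f(a, cons(a, cons(e, e))), cons(f(a, cons(s(a), cons(e, e))), cons(e, e)))), cons(e, e)))  →  s(f(f(a, cons(a, cons(e, e))), cons(f(a, cons(s(a), cons(e, e))), cons(e, e))))   [R2 at ε]
2. s(f(f(a, cons(a, cons(e, e))), cons(f(a, cons(s(a), cons(e, e))), cons(e, e))))  →  s(f(a, cons(f(a, cons(s(a), cons(e, e))), cons(e, e))))   [R2 at 1.1]
3. s(f(a, cons(f(a, cons(s(a), cons(e, e))), cons(e, e))))  →  s(f(a, cons(s(a), cons(e, e))))   [R2 at 1]
4. s(f(a, cons(s(a), cons(e, e))))  →  s(s(a))   [R2 at 1]

s(s(a))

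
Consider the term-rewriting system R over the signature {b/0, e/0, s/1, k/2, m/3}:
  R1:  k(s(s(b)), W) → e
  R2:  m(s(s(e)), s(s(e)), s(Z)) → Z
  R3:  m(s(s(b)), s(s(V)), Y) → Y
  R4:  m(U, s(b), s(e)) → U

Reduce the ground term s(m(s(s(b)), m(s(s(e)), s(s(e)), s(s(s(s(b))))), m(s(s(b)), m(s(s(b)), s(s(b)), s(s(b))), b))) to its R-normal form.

s(b)

1. s(m(s(s(b)), m(s(s(e)), s(s(e)), s(s(s(s(b))))), m(s(s(b)), m(s(s(b)), s(s(b)), s(s(b))), b)))  →  s(m(s(s(b)), s(s(s(b))), m(s(s(b)), m(s(s(b)), s(s(b)), s(s(b))), b)))   [R2 at 1.2]
2. s(m(s(s(b)), s(s(s(b))), m(s(s(b)), m(s(s(b)), s(s(b)), s(s(b))), b)))  →  s(m(s(s(b)), m(s(s(b)), s(s(b)), s(s(b))), b))   [R3 at 1]
3. s(m(s(s(b)), m(s(s(b)), s(s(b)), s(s(b))), b))  →  s(m(s(s(b)), s(s(b)), b))   [R3 at 1.2]
4. s(m(s(s(b)), s(s(b)), b))  →  s(b)   [R3 at 1]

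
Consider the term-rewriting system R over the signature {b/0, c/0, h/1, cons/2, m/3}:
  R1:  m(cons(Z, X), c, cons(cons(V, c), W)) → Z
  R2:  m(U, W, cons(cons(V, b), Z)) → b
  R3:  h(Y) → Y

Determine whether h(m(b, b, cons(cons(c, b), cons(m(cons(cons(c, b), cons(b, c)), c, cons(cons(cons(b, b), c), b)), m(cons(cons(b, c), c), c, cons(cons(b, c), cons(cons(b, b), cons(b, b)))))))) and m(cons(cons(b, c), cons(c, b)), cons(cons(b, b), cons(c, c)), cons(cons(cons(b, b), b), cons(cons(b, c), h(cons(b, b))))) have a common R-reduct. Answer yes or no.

Reduce t₁ = h(m(b, b, cons(cons(c, b), cons(m(cons(cons(c, b), cons(b, c)), c, cons(cons(cons(b, b), c), b)), m(cons(cons(b, c), c), c, cons(cons(b, c), cons(cons(b, b), cons(b, b)))))))):
1. h(m(b, b, cons(cons(c, b), cons(m(cons(cons(c, b), cons(b, c)), c, cons(cons(cons(b, b), c), b)), m(cons(cons(b, c), c), c, cons(cons(b, c), cons(cons(b, b), cons(b, b))))))))  →  m(b, b, cons(cons(c, b), cons(m(cons(cons(c, b), cons(b, c)), c, cons(cons(cons(b, b), c), b)), m(cons(cons(b, c), c), c, cons(cons(b, c), cons(cons(b, b), cons(b, b)))))))   [R3 at ε]
2. m(b, b, cons(cons(c, b), cons(m(cons(cons(c, b), cons(b, c)), c, cons(cons(cons(b, b), c), b)), m(cons(cons(b, c), c), c, cons(cons(b, c), cons(cons(b, b), cons(b, b)))))))  →  b   [R2 at ε]

Reduce t₂ = m(cons(cons(b, c), cons(c, b)), cons(cons(b, b), cons(c, c)), cons(cons(cons(b, b), b), cons(cons(b, c), h(cons(b, b))))):
1. m(cons(cons(b, c), cons(c, b)), cons(cons(b, b), cons(c, c)), cons(cons(cons(b, b), b), cons(cons(b, c), h(cons(b, b)))))  →  b   [R2 at ε]

yes — NF(t₁) = b, NF(t₂) = b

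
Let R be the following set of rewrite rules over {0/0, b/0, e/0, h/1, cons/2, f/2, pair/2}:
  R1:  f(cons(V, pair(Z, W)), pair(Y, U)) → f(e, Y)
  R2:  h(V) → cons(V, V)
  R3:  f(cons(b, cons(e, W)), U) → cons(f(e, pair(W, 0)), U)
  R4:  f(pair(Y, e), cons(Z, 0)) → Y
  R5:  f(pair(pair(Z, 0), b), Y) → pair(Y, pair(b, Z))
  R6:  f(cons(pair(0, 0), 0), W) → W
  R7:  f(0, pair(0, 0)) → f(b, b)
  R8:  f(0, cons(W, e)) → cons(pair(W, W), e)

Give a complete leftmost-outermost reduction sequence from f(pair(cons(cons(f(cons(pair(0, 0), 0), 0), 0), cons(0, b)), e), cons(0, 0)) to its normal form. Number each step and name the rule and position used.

cons(cons(0, 0), cons(0, b))

1. f(pair(cons(cons(f(cons(pair(0, 0), 0), 0), 0), cons(0, b)), e), cons(0, 0))  →  cons(cons(f(cons(pair(0, 0), 0), 0), 0), cons(0, b))   [R4 at ε]
2. cons(cons(f(cons(pair(0, 0), 0), 0), 0), cons(0, b))  →  cons(cons(0, 0), cons(0, b))   [R6 at 1.1]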